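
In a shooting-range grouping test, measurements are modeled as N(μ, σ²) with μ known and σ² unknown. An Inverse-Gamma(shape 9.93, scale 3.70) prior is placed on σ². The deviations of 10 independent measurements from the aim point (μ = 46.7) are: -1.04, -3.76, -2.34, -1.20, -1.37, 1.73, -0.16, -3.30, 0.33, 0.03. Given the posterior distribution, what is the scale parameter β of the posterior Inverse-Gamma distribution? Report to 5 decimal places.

22.71500

With known mean μ and an Inverse-Gamma(α, β) prior on σ², the Normal likelihood is conjugate: posterior is Inv-Gamma(α + n/2, β + Σ(xᵢ−μ)²/2).
Σ(xᵢ−μ)² = (-1.04)² + (-3.76)² + (-2.34)² + (-1.20)² + (-1.37)² + (1.73)² + (-0.16)² + (-3.30)² + (0.33)² + (0.03)² = 38.0300.
Posterior: Inv-Gamma(9.93 + 10/2, 3.70 + 38.0300/2) = Inv-Gamma(14.93, 22.71500).
Posterior β = 22.71500.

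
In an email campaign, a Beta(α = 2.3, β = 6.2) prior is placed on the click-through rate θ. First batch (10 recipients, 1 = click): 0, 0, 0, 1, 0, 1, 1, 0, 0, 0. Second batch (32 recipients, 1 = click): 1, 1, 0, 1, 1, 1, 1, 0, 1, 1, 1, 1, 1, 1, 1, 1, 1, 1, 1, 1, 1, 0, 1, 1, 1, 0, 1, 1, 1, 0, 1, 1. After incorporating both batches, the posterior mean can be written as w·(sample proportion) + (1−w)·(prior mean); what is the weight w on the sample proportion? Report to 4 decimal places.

0.8317

The Beta prior is conjugate to a Binomial/Bernoulli likelihood; the update adds successes to α and failures to β.
Total number of recipients: n = 10 + 32 = 42.
Posterior mean = (α₀+k)/(α₀+β₀+n) = [n/(α₀+β₀+n)]·(k/n) + [(α₀+β₀)/(α₀+β₀+n)]·α₀/(α₀+β₀), so only n and the prior enter the weight.
The weight on the data is w = n/(α₀+β₀+n) = 42/(2.3+6.2+42) = 42/50.5 = 0.8317.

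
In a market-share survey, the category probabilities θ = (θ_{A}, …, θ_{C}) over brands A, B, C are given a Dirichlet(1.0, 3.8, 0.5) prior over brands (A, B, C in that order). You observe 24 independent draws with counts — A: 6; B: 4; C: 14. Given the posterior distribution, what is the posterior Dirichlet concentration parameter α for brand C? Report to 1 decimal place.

The Dirichlet prior is conjugate to the Multinomial likelihood: each posterior αⱼ = prior αⱼ + observed count nⱼ.
Posterior concentration: (7.0, 7.8, 14.5), total = 29.3.
α_{C} = 0.5 + 14 = 14.5.

14.5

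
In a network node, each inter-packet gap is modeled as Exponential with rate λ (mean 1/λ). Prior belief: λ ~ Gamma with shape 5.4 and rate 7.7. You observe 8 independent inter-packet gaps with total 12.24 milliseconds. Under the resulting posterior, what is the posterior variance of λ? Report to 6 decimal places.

0.033702

With a Gamma(shape α, rate β) prior on the exponential rate λ, the posterior after n observations with total T = Σxᵢ is Gamma(α+n, β+T).
Posterior: Gamma(5.4+8, 7.7+12.24) = Gamma(13.4, 19.94).
Var = α/β² = 0.033702.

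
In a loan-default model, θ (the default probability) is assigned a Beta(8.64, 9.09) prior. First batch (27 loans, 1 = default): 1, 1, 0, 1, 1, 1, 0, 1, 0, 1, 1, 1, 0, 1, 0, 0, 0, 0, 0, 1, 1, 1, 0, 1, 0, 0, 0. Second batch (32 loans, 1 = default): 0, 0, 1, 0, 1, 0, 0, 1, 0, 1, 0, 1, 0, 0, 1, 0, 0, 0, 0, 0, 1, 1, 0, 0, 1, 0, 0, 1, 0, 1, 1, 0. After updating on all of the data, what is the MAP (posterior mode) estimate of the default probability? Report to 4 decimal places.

0.4502

The Beta prior is conjugate to a Binomial/Bernoulli likelihood; the update adds successes to α and failures to β.
After batch 1: Beta(8.64+14, 9.09+13) = Beta(22.64, 22.09).
After batch 2: Beta(22.64+12, 22.09+20) = Beta(34.64, 42.09).
Mode of Beta(a,b) for a,b>1 is (a−1)/(a+b−2) = 33.64/74.73 = 0.4502.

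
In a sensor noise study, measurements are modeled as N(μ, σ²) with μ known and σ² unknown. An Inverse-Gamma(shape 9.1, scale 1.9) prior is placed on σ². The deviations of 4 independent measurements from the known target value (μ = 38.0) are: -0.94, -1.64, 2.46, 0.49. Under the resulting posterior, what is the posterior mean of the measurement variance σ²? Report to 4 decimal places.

With known mean μ and an Inverse-Gamma(α, β) prior on σ², the Normal likelihood is conjugate: posterior is Inv-Gamma(α + n/2, β + Σ(xᵢ−μ)²/2).
Σ(xᵢ−μ)² = (-0.94)² + (-1.64)² + (2.46)² + (0.49)² = 9.8649.
Posterior: Inv-Gamma(9.1 + 4/2, 1.9 + 9.8649/2) = Inv-Gamma(11.10, 6.83245).
E[σ²|data] = β/(α−1) = 6.83245/10.10 = 0.6765.

0.6765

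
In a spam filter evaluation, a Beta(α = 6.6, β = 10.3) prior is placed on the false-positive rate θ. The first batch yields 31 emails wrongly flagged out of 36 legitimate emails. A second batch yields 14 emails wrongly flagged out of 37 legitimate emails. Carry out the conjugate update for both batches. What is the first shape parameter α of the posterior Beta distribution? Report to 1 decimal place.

51.6

The Beta prior is conjugate to a Binomial/Bernoulli likelihood; the update adds successes to α and failures to β.
After batch 1: Beta(6.6+31, 10.3+5) = Beta(37.6, 15.3).
After batch 2: Beta(37.6+14, 15.3+23) = Beta(51.6, 38.3).
Posterior α = 51.6.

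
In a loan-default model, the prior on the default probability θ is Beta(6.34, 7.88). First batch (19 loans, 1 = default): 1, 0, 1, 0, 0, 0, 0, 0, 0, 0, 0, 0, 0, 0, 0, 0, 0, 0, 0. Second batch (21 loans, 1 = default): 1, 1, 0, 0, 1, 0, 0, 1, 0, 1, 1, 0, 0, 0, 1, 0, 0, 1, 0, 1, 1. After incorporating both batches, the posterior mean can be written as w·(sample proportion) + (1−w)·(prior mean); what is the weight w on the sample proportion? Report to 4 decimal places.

The Beta prior is conjugate to a Binomial/Bernoulli likelihood; the update adds successes to α and failures to β.
Total number of loans: n = 19 + 21 = 40.
Posterior mean = (α₀+k)/(α₀+β₀+n) = [n/(α₀+β₀+n)]·(k/n) + [(α₀+β₀)/(α₀+β₀+n)]·α₀/(α₀+β₀), so only n and the prior enter the weight.
The weight on the data is w = n/(α₀+β₀+n) = 40/(6.34+7.88+40) = 40/54.22 = 0.7377.

0.7377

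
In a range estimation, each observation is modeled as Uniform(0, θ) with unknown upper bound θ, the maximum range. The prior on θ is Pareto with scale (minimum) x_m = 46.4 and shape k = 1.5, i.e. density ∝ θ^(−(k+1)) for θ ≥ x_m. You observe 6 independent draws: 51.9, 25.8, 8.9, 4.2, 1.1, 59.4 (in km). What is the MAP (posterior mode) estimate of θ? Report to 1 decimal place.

A Pareto(scale x_m, shape k) prior on the upper bound θ of Uniform(0, θ) is conjugate: posterior is Pareto(max(x_m, max xᵢ), k + n).
Sample maximum = 59.4; prior scale x_m = 46.4 → posterior scale = max = 59.4.
Posterior shape = 1.5 + 6 = 7.5.
The Pareto density is decreasing on [x_m, ∞), so the mode is x_m = 59.4.

59.4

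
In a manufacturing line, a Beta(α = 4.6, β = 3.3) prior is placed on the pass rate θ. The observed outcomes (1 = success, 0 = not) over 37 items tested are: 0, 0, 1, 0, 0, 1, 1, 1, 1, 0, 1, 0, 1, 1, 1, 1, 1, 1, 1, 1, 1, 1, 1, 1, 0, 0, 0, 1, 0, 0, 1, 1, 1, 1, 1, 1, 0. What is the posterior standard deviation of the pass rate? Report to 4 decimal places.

0.0700

The Beta prior is conjugate to a Binomial/Bernoulli likelihood; the update adds successes to α and failures to β.
Posterior: Beta(α+k, β+n−k) = Beta(4.6+25, 3.3+12) = Beta(29.6, 15.3).
Var = αβ/((α+β)²(α+β+1)) = 29.6·15.3/(44.9²·45.9) = 0.00489416; SD = √0.00489416 = 0.0700.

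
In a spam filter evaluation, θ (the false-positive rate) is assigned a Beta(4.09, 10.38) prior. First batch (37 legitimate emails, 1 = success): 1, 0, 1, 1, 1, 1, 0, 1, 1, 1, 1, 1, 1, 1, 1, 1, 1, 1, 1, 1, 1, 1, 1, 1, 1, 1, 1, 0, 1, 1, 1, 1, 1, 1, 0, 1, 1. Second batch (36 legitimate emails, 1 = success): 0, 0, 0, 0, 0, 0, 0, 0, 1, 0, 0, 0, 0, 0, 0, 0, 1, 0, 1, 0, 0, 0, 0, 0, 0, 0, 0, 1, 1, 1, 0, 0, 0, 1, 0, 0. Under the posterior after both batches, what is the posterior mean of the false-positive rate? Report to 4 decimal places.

The Beta prior is conjugate to a Binomial/Bernoulli likelihood; the update adds successes to α and failures to β.
After batch 1: Beta(4.09+33, 10.38+4) = Beta(37.09, 14.38).
After batch 2: Beta(37.09+7, 14.38+29) = Beta(44.09, 43.38).
Posterior mean = α/(α+β) = 44.09/87.47 = 0.5041.

0.5041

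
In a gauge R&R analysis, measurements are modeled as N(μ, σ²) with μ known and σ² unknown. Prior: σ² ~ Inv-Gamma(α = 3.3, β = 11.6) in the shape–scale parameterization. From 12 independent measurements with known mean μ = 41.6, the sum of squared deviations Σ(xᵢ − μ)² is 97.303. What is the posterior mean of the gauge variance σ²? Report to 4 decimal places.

7.2592

With known mean μ and an Inverse-Gamma(α, β) prior on σ², the Normal likelihood is conjugate: posterior is Inv-Gamma(α + n/2, β + Σ(xᵢ−μ)²/2).
Posterior: Inv-Gamma(3.3 + 12/2, 11.6 + 97.303/2) = Inv-Gamma(9.30, 60.2515).
E[σ²|data] = β/(α−1) = 60.2515/8.30 = 7.2592.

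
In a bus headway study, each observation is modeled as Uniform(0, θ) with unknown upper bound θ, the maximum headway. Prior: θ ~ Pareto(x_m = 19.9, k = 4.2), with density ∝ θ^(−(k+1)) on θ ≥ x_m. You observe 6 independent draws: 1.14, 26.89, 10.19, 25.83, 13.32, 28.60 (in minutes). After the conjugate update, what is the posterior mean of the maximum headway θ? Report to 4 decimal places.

31.7087

A Pareto(scale x_m, shape k) prior on the upper bound θ of Uniform(0, θ) is conjugate: posterior is Pareto(max(x_m, max xᵢ), k + n).
Sample maximum = 28.60; prior scale x_m = 19.9 → posterior scale = max = 28.60.
Posterior shape = 4.2 + 6 = 10.2.
E[θ|data] = k·x_m/(k−1) = 10.2·28.60/9.2 = 31.7087.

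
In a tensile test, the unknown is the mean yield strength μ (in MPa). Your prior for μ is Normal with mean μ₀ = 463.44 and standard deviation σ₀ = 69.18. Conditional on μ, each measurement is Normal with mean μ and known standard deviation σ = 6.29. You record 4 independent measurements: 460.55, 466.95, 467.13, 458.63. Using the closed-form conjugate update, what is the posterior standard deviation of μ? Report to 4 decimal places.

3.1418

For Normal data with known variance σ², a Normal(μ₀, σ₀²) prior on μ is conjugate. Posterior precision = 1/σ₀² + n/σ²; posterior mean is the precision-weighted average of μ₀ and x̄.
σ₀² = 69.18² = 4785.8724, σ² = 6.29² = 39.5641; σ² + n·σ₀² = 39.5641 + 4·4785.8724 = 19183.0537.
Posterior precision = 1/σ₀² + n/σ² = 1/4785.8724 + 4/39.5641 = (σ² + n·σ₀²)/(σ₀²σ²) = 19183.0537/(4785.8724·39.5641); posterior variance σₙ² = σ₀²σ²/(σ² + n·σ₀²) = 4785.8724·39.5641/19183.0537 = 9.870625.
Posterior SD = √σₙ² = √(4785.8724·39.5641/19183.0537) = 3.1418.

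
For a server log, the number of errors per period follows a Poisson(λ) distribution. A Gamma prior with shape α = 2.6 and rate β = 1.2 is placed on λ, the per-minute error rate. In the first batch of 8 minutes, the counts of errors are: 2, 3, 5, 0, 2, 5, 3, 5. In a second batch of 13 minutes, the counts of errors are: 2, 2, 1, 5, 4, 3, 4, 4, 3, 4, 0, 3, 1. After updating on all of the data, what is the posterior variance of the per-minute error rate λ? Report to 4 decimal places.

0.1290

With a Gamma(shape α, rate β) prior, the Poisson likelihood is conjugate: the posterior is Gamma(α + ΣXᵢ, β + n).
Batch 1: sum of counts S = 25 over n = 8 minutes.
After batch 1: Gamma(α+S, β+n) = Gamma(2.6+25, 1.2+8) = Gamma(27.6, 9.2).
Batch 2: sum of counts S = 36 over n = 13 minutes.
After batch 2: Gamma(α+S, β+n) = Gamma(27.6+36, 9.2+13) = Gamma(63.6, 22.2).
Var = α/β² = 63.6/22.2² = 0.1290.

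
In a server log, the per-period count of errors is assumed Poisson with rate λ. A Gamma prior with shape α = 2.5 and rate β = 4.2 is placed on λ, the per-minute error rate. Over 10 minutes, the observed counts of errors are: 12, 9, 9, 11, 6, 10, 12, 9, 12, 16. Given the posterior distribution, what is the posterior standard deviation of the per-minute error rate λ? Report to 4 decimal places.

0.7335

With a Gamma(shape α, rate β) prior, the Poisson likelihood is conjugate: the posterior is Gamma(α + ΣXᵢ, β + n).
Sum of counts S = 106 over n = 10 minutes.
Posterior: Gamma(α+S, β+n) = Gamma(2.5+106, 4.2+10) = Gamma(108.5, 14.2).
SD = √α/β = √108.5/14.2 = 0.7335.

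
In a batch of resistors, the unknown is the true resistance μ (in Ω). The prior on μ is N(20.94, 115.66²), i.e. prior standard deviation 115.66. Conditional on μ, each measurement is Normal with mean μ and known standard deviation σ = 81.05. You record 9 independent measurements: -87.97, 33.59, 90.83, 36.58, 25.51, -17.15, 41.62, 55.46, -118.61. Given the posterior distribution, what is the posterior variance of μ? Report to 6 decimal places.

For Normal data with known variance σ², a Normal(μ₀, σ₀²) prior on μ is conjugate. Posterior precision = 1/σ₀² + n/σ²; posterior mean is the precision-weighted average of μ₀ and x̄.
σ₀² = 115.66² = 13377.2356, σ² = 81.05² = 6569.1025; σ² + n·σ₀² = 6569.1025 + 9·13377.2356 = 126964.2229.
Posterior precision = 1/σ₀² + n/σ² = 1/13377.2356 + 9/6569.1025 = (σ² + n·σ₀²)/(σ₀²σ²) = 126964.2229/(13377.2356·6569.1025); posterior variance σₙ² = σ₀²σ²/(σ² + n·σ₀²) = 13377.2356·6569.1025/126964.2229 = 692.135389.

692.135389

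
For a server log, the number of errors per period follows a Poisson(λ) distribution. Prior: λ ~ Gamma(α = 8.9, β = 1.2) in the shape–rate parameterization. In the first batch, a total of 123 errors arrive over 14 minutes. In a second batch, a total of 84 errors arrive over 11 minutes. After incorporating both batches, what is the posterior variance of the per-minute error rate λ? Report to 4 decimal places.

0.3145

With a Gamma(shape α, rate β) prior, the Poisson likelihood is conjugate: the posterior is Gamma(α + ΣXᵢ, β + n).
After batch 1: Gamma(α+S, β+n) = Gamma(8.9+123, 1.2+14) = Gamma(131.9, 15.2).
After batch 2: Gamma(α+S, β+n) = Gamma(131.9+84, 15.2+11) = Gamma(215.9, 26.2).
Var = α/β² = 215.9/26.2² = 0.3145.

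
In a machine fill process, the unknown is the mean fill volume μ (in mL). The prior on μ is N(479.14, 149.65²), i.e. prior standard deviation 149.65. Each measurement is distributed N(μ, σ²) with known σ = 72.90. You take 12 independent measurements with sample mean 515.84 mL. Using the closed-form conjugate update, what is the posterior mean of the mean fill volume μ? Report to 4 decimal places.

For Normal data with known variance σ², a Normal(μ₀, σ₀²) prior on μ is conjugate. Posterior precision = 1/σ₀² + n/σ²; posterior mean is the precision-weighted average of μ₀ and x̄.
n·x̄ = 12·515.84 = 6190.08.
σ₀² = 149.65² = 22395.1225, σ² = 72.90² = 5314.41; σ² + n·σ₀² = 5314.41 + 12·22395.1225 = 274055.88.
Posterior mean = (μ₀/σ₀² + n·x̄/σ²)/(1/σ₀² + n/σ²) = (σ²·μ₀ + σ₀²·n·x̄)/(σ² + n·σ₀²) = (5314.41·479.14 + 22395.1225·6190.08)/274055.88 = 141173946.2922/274055.88 = 515.1283.

515.1283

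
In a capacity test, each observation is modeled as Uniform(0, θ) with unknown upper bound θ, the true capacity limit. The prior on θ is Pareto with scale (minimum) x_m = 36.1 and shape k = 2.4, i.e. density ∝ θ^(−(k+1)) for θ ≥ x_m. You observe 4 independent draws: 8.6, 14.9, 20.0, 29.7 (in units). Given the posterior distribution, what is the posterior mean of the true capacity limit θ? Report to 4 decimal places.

42.7852

A Pareto(scale x_m, shape k) prior on the upper bound θ of Uniform(0, θ) is conjugate: posterior is Pareto(max(x_m, max xᵢ), k + n).
Sample maximum = 29.7; prior scale x_m = 36.1 → posterior scale = max = 36.1.
Posterior shape = 2.4 + 4 = 6.4.
E[θ|data] = k·x_m/(k−1) = 6.4·36.1/5.4 = 42.7852.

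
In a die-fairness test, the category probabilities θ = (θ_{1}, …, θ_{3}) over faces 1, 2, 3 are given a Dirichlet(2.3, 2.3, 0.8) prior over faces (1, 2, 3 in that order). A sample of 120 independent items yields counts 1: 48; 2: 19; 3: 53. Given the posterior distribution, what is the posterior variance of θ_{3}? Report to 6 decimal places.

The Dirichlet prior is conjugate to the Multinomial likelihood: each posterior αⱼ = prior αⱼ + observed count nⱼ.
Posterior concentration: (50.3, 21.3, 53.8), total = 125.4.
Var[θ_j] = α_j(Σα−α_j)/((Σα)²(Σα+1)) = 53.8·71.6/(125.4²·126.4) = 0.001938.

0.001938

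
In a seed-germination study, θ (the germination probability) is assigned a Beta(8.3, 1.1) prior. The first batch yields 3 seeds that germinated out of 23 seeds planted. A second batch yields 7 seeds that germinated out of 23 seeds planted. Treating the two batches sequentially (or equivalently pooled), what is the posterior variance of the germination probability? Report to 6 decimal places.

The Beta prior is conjugate to a Binomial/Bernoulli likelihood; the update adds successes to α and failures to β.
After batch 1: Beta(8.3+3, 1.1+20) = Beta(11.3, 21.1).
After batch 2: Beta(11.3+7, 21.1+16) = Beta(18.3, 37.1).
Var = αβ/((α+β)²(α+β+1)) = 18.3·37.1/(55.4²·56.4) = 0.003922.

0.003922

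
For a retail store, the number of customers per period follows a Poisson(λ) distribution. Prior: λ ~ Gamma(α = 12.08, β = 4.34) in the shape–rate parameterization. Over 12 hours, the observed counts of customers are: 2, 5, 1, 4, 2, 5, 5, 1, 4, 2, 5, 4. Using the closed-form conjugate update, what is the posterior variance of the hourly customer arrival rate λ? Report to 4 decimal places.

0.1951

With a Gamma(shape α, rate β) prior, the Poisson likelihood is conjugate: the posterior is Gamma(α + ΣXᵢ, β + n).
Sum of counts S = 40 over n = 12 hours.
Posterior: Gamma(α+S, β+n) = Gamma(12.08+40, 4.34+12) = Gamma(52.08, 16.34).
Var = α/β² = 52.08/16.34² = 0.1951.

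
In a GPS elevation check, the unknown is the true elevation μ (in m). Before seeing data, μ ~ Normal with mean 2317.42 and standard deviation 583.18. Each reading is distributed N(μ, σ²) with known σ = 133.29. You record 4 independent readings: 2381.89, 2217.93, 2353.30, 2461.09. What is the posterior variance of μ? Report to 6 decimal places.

4384.298833

For Normal data with known variance σ², a Normal(μ₀, σ₀²) prior on μ is conjugate. Posterior precision = 1/σ₀² + n/σ²; posterior mean is the precision-weighted average of μ₀ and x̄.
σ₀² = 583.18² = 340098.9124, σ² = 133.29² = 17766.2241; σ² + n·σ₀² = 17766.2241 + 4·340098.9124 = 1378161.8737.
Posterior precision = 1/σ₀² + n/σ² = 1/340098.9124 + 4/17766.2241 = (σ² + n·σ₀²)/(σ₀²σ²) = 1378161.8737/(340098.9124·17766.2241); posterior variance σₙ² = σ₀²σ²/(σ² + n·σ₀²) = 340098.9124·17766.2241/1378161.8737 = 4384.298833.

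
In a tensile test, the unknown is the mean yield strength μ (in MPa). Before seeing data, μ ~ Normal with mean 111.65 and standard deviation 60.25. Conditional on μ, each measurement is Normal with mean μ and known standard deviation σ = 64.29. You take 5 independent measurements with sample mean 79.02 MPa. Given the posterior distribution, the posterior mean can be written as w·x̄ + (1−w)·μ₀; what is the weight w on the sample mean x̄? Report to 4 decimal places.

For Normal data with known variance σ², a Normal(μ₀, σ₀²) prior on μ is conjugate. Posterior precision = 1/σ₀² + n/σ²; posterior mean is the precision-weighted average of μ₀ and x̄.
σ₀² = 60.25² = 3630.0625, σ² = 64.29² = 4133.2041. Prior precision 1/σ₀² = 1/3630.0625; data precision n/σ² = 5/4133.2041.
w = (n/σ²)/(1/σ₀² + n/σ²) = n·σ₀²/(σ² + n·σ₀²) = 5·3630.0625/(4133.2041 + 5·3630.0625) = 18150.3125/22283.5166 = 0.8145.

0.8145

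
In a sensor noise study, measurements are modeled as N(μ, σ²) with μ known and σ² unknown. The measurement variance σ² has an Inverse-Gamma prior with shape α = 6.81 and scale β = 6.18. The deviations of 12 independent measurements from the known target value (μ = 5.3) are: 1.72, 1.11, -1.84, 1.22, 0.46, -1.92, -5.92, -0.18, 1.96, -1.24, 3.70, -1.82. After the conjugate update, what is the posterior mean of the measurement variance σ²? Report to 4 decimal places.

3.5048

With known mean μ and an Inverse-Gamma(α, β) prior on σ², the Normal likelihood is conjugate: posterior is Inv-Gamma(α + n/2, β + Σ(xᵢ−μ)²/2).
Σ(xᵢ−μ)² = (1.72)² + (1.11)² + (-1.84)² + (1.22)² + (0.46)² + (-1.92)² + (-5.92)² + (-0.18)² + (1.96)² + (-1.24)² + (3.70)² + (-1.82)² = 70.4229.
Posterior: Inv-Gamma(6.81 + 12/2, 6.18 + 70.4229/2) = Inv-Gamma(12.81, 41.39145).
E[σ²|data] = β/(α−1) = 41.39145/11.81 = 3.5048.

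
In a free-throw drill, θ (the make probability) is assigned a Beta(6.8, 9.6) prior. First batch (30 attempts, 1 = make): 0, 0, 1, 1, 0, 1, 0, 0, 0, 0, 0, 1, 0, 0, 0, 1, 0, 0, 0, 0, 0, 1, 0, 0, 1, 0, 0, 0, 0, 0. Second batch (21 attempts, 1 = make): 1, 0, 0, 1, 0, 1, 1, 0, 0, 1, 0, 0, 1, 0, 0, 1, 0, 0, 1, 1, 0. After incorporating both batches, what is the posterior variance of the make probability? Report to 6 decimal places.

0.003273

The Beta prior is conjugate to a Binomial/Bernoulli likelihood; the update adds successes to α and failures to β.
After batch 1: Beta(6.8+7, 9.6+23) = Beta(13.8, 32.6).
After batch 2: Beta(13.8+9, 32.6+12) = Beta(22.8, 44.6).
Var = αβ/((α+β)²(α+β+1)) = 22.8·44.6/(67.4²·68.4) = 0.003273.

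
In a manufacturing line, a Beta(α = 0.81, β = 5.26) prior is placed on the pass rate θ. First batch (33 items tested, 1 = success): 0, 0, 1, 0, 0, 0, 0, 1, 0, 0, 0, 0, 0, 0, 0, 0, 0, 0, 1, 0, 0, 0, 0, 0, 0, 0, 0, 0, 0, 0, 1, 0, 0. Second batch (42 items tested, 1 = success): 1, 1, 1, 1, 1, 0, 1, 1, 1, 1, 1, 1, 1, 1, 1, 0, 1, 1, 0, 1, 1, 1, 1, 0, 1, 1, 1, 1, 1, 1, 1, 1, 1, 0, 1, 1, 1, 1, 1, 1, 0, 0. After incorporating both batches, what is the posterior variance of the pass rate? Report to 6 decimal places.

The Beta prior is conjugate to a Binomial/Bernoulli likelihood; the update adds successes to α and failures to β.
After batch 1: Beta(0.81+4, 5.26+29) = Beta(4.81, 34.26).
After batch 2: Beta(4.81+35, 34.26+7) = Beta(39.81, 41.26).
Var = αβ/((α+β)²(α+β+1)) = 39.81·41.26/(81.07²·82.07) = 0.003045.

0.003045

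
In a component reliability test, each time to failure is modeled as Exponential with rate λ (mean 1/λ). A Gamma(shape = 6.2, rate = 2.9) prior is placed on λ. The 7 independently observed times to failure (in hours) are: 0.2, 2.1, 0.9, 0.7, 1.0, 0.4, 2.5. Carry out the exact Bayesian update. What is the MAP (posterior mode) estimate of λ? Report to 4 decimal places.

1.1402

With a Gamma(shape α, rate β) prior on the exponential rate λ, the posterior after n observations with total T = Σxᵢ is Gamma(α+n, β+T).
Sum of observations T = 7.8 hours; n = 7.
Posterior: Gamma(6.2+7, 2.9+7.8) = Gamma(13.2, 10.7).
Mode = (α−1)/β = 1.1402.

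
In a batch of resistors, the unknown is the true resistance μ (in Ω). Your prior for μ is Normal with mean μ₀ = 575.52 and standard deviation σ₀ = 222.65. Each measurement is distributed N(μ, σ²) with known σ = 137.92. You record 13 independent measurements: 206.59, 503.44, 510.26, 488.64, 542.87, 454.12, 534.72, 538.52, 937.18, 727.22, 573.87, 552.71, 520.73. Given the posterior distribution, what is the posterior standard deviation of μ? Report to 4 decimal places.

37.6998

For Normal data with known variance σ², a Normal(μ₀, σ₀²) prior on μ is conjugate. Posterior precision = 1/σ₀² + n/σ²; posterior mean is the precision-weighted average of μ₀ and x̄.
σ₀² = 222.65² = 49573.0225, σ² = 137.92² = 19021.9264; σ² + n·σ₀² = 19021.9264 + 13·49573.0225 = 663471.2189.
Posterior precision = 1/σ₀² + n/σ² = 1/49573.0225 + 13/19021.9264 = (σ² + n·σ₀²)/(σ₀²σ²) = 663471.2189/(49573.0225·19021.9264); posterior variance σₙ² = σ₀²σ²/(σ² + n·σ₀²) = 49573.0225·19021.9264/663471.2189 = 1421.273988.
Posterior SD = √σₙ² = √(49573.0225·19021.9264/663471.2189) = 37.6998.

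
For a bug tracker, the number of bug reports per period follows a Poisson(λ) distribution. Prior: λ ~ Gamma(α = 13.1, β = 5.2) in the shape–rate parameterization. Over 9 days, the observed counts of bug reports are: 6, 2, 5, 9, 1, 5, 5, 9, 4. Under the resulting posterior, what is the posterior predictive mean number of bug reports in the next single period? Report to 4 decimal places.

With a Gamma(shape α, rate β) prior, the Poisson likelihood is conjugate: the posterior is Gamma(α + ΣXᵢ, β + n).
Sum of counts S = 46 over n = 9 days.
Posterior: Gamma(α+S, β+n) = Gamma(13.1+46, 5.2+9) = Gamma(59.1, 14.2).
The predictive distribution for one future period is NegBinom with mean α/β = 4.1620.

4.1620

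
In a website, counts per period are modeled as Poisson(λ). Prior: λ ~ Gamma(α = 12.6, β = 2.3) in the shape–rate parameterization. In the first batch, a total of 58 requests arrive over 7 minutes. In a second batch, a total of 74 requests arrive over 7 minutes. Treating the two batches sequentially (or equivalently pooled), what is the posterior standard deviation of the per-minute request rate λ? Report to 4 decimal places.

0.7377

With a Gamma(shape α, rate β) prior, the Poisson likelihood is conjugate: the posterior is Gamma(α + ΣXᵢ, β + n).
After batch 1: Gamma(α+S, β+n) = Gamma(12.6+58, 2.3+7) = Gamma(70.6, 9.3).
After batch 2: Gamma(α+S, β+n) = Gamma(70.6+74, 9.3+7) = Gamma(144.6, 16.3).
SD = √α/β = √144.6/16.3 = 0.7377.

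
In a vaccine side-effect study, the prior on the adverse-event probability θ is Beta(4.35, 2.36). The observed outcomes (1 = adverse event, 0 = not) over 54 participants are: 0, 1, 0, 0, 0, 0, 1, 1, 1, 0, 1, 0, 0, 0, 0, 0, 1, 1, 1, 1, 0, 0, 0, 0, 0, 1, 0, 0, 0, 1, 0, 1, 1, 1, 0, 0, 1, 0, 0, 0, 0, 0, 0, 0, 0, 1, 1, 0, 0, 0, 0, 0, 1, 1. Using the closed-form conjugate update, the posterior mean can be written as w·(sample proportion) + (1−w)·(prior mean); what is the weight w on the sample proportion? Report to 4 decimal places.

The Beta prior is conjugate to a Binomial/Bernoulli likelihood; the update adds successes to α and failures to β.
Posterior mean = (α₀+k)/(α₀+β₀+n) = [n/(α₀+β₀+n)]·(k/n) + [(α₀+β₀)/(α₀+β₀+n)]·α₀/(α₀+β₀), so only n and the prior enter the weight.
The weight on the data is w = n/(α₀+β₀+n) = 54/(4.35+2.36+54) = 54/60.71 = 0.8895.

0.8895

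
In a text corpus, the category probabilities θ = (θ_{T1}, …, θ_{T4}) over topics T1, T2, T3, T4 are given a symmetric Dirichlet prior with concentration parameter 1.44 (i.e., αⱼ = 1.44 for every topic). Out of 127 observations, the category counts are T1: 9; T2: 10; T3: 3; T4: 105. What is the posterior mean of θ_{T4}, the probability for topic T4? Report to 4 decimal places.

The Dirichlet prior is conjugate to the Multinomial likelihood: each posterior αⱼ = prior αⱼ + observed count nⱼ.
Posterior concentration: (10.44, 11.44, 4.44, 106.44), total = 132.76.
E[θ_{T4}|data] = α_{T4}/Σα = 106.44/132.76 = 0.8017.

0.8017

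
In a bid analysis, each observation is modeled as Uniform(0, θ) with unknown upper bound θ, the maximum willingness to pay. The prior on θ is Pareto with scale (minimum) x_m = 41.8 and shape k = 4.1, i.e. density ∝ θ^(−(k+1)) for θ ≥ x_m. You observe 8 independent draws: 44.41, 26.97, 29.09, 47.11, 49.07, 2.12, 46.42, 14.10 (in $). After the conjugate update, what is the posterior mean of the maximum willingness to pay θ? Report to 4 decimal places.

A Pareto(scale x_m, shape k) prior on the upper bound θ of Uniform(0, θ) is conjugate: posterior is Pareto(max(x_m, max xᵢ), k + n).
Sample maximum = 49.07; prior scale x_m = 41.8 → posterior scale = max = 49.07.
Posterior shape = 4.1 + 8 = 12.1.
E[θ|data] = k·x_m/(k−1) = 12.1·49.07/11.1 = 53.4907.

53.4907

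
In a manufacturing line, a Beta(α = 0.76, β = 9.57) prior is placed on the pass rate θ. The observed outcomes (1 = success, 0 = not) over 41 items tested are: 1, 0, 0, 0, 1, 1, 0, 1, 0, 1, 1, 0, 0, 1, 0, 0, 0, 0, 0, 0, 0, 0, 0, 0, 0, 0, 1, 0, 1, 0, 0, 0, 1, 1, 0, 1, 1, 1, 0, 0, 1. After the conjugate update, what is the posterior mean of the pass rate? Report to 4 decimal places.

The Beta prior is conjugate to a Binomial/Bernoulli likelihood; the update adds successes to α and failures to β.
Posterior: Beta(α+k, β+n−k) = Beta(0.76+15, 9.57+26) = Beta(15.76, 35.57).
Posterior mean = α/(α+β) = 15.76/51.33 = 0.3070.

0.3070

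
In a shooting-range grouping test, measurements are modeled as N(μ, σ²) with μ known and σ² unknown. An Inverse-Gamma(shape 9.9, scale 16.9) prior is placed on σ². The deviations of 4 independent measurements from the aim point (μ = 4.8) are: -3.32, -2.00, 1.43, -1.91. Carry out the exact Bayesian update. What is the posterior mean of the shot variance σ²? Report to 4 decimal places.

2.5007

With known mean μ and an Inverse-Gamma(α, β) prior on σ², the Normal likelihood is conjugate: posterior is Inv-Gamma(α + n/2, β + Σ(xᵢ−μ)²/2).
Σ(xᵢ−μ)² = (-3.32)² + (-2.00)² + (1.43)² + (-1.91)² = 20.7154.
Posterior: Inv-Gamma(9.9 + 4/2, 16.9 + 20.7154/2) = Inv-Gamma(11.90, 27.25770).
E[σ²|data] = β/(α−1) = 27.25770/10.90 = 2.5007.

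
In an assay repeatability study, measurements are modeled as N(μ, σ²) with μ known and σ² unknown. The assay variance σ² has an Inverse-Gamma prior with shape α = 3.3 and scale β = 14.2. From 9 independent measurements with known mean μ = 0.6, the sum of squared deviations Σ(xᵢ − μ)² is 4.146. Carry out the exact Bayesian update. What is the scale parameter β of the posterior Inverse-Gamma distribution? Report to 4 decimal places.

16.2730

With known mean μ and an Inverse-Gamma(α, β) prior on σ², the Normal likelihood is conjugate: posterior is Inv-Gamma(α + n/2, β + Σ(xᵢ−μ)²/2).
Posterior: Inv-Gamma(3.3 + 9/2, 14.2 + 4.146/2) = Inv-Gamma(7.80, 16.2730).
Posterior β = 16.2730.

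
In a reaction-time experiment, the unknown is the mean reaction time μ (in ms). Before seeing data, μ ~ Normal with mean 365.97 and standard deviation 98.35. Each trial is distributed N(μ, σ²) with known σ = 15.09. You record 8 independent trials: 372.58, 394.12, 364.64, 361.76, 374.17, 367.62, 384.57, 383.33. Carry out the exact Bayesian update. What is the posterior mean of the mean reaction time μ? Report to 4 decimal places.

375.3212

For Normal data with known variance σ², a Normal(μ₀, σ₀²) prior on μ is conjugate. Posterior precision = 1/σ₀² + n/σ²; posterior mean is the precision-weighted average of μ₀ and x̄.
Σxᵢ = 372.58 + 394.12 + 364.64 + 361.76 + 374.17 + 367.62 + 384.57 + 383.33 = 3002.79, so n·x̄ = 3002.79.
σ₀² = 98.35² = 9672.7225, σ² = 15.09² = 227.7081; σ² + n·σ₀² = 227.7081 + 8·9672.7225 = 77609.4881.
Posterior mean = (μ₀/σ₀² + n·x̄/σ²)/(1/σ₀² + n/σ²) = (σ²·μ₀ + σ₀²·n·x̄)/(σ² + n·σ₀²) = (227.7081·365.97 + 9672.7225·3002.79)/77609.4881 = 29128488.729132/77609.4881 = 375.3212.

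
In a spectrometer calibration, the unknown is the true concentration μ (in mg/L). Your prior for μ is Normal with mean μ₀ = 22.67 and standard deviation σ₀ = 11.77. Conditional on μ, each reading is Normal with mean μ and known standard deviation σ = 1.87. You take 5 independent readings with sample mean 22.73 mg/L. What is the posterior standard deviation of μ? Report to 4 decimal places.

0.8342

For Normal data with known variance σ², a Normal(μ₀, σ₀²) prior on μ is conjugate. Posterior precision = 1/σ₀² + n/σ²; posterior mean is the precision-weighted average of μ₀ and x̄.
σ₀² = 11.77² = 138.5329, σ² = 1.87² = 3.4969; σ² + n·σ₀² = 3.4969 + 5·138.5329 = 696.1614.
Posterior precision = 1/σ₀² + n/σ² = 1/138.5329 + 5/3.4969 = (σ² + n·σ₀²)/(σ₀²σ²) = 696.1614/(138.5329·3.4969); posterior variance σₙ² = σ₀²σ²/(σ² + n·σ₀²) = 138.5329·3.4969/696.1614 = 0.695867.
Posterior SD = √σₙ² = √(138.5329·3.4969/696.1614) = 0.8342.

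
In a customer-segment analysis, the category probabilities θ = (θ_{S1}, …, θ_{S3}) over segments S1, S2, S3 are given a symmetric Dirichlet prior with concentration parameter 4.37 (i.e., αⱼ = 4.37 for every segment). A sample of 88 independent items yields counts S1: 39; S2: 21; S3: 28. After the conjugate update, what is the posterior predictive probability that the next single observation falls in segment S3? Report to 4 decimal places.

0.3201

The Dirichlet prior is conjugate to the Multinomial likelihood: each posterior αⱼ = prior αⱼ + observed count nⱼ.
Posterior concentration: (43.37, 25.37, 32.37), total = 101.11.
P(next = S3 | data) = α_{S3}/Σα = 0.3201.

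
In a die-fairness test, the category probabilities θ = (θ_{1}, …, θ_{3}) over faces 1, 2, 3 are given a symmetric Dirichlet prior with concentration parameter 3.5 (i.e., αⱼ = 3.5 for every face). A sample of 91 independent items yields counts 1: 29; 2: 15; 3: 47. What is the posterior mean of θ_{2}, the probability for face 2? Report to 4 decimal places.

0.1823

The Dirichlet prior is conjugate to the Multinomial likelihood: each posterior αⱼ = prior αⱼ + observed count nⱼ.
Posterior concentration: (32.5, 18.5, 50.5), total = 101.5.
E[θ_{2}|data] = α_{2}/Σα = 18.5/101.5 = 0.1823.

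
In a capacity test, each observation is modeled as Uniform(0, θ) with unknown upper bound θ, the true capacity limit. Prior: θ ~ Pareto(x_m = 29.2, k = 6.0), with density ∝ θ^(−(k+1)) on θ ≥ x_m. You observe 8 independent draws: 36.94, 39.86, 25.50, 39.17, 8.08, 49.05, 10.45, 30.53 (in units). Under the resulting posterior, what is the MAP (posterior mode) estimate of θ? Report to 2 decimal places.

49.05

A Pareto(scale x_m, shape k) prior on the upper bound θ of Uniform(0, θ) is conjugate: posterior is Pareto(max(x_m, max xᵢ), k + n).
Sample maximum = 49.05; prior scale x_m = 29.2 → posterior scale = max = 49.05.
Posterior shape = 6.0 + 8 = 14.0.
The Pareto density is decreasing on [x_m, ∞), so the mode is x_m = 49.05.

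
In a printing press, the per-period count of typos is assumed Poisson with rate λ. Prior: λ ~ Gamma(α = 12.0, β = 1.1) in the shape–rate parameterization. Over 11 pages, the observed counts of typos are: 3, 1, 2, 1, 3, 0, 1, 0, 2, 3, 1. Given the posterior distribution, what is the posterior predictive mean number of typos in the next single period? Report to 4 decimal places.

2.3967

With a Gamma(shape α, rate β) prior, the Poisson likelihood is conjugate: the posterior is Gamma(α + ΣXᵢ, β + n).
Sum of counts S = 17 over n = 11 pages.
Posterior: Gamma(α+S, β+n) = Gamma(12.0+17, 1.1+11) = Gamma(29.0, 12.1).
The predictive distribution for one future period is NegBinom with mean α/β = 2.3967.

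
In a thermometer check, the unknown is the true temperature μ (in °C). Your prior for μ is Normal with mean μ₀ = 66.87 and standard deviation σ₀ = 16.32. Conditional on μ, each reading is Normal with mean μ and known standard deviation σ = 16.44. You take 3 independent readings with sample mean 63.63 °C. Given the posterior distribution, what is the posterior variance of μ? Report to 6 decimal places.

67.319990

For Normal data with known variance σ², a Normal(μ₀, σ₀²) prior on μ is conjugate. Posterior precision = 1/σ₀² + n/σ²; posterior mean is the precision-weighted average of μ₀ and x̄.
σ₀² = 16.32² = 266.3424, σ² = 16.44² = 270.2736; σ² + n·σ₀² = 270.2736 + 3·266.3424 = 1069.3008.
Posterior precision = 1/σ₀² + n/σ² = 1/266.3424 + 3/270.2736 = (σ² + n·σ₀²)/(σ₀²σ²) = 1069.3008/(266.3424·270.2736); posterior variance σₙ² = σ₀²σ²/(σ² + n·σ₀²) = 266.3424·270.2736/1069.3008 = 67.319990.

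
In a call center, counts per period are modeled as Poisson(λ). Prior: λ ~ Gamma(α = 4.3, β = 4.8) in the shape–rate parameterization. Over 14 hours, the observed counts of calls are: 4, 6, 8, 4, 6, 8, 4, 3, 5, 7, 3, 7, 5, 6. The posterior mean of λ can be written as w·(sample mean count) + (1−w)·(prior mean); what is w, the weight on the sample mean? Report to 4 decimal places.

With a Gamma(shape α, rate β) prior, the Poisson likelihood is conjugate: the posterior is Gamma(α + ΣXᵢ, β + n).
Posterior mean = (α₀+S)/(β₀+n) = [n/(β₀+n)]·(S/n) + [β₀/(β₀+n)]·(α₀/β₀), so only n and β₀ enter the weight.
Weight on data w = n/(β₀+n) = 14/(4.8+14) = 14/18.8 = 0.7447.

0.7447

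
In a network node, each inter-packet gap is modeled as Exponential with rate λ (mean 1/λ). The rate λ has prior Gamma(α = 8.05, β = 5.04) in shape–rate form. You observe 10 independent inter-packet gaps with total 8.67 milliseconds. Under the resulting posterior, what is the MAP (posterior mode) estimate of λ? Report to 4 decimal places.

1.2436

With a Gamma(shape α, rate β) prior on the exponential rate λ, the posterior after n observations with total T = Σxᵢ is Gamma(α+n, β+T).
Posterior: Gamma(8.05+10, 5.04+8.67) = Gamma(18.05, 13.71).
Mode = (α−1)/β = 1.2436.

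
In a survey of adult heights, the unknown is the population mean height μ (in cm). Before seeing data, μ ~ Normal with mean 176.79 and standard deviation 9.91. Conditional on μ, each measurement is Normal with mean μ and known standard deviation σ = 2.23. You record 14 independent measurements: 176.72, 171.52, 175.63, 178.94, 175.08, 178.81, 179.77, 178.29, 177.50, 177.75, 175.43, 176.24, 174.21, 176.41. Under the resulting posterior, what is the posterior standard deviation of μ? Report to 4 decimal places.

For Normal data with known variance σ², a Normal(μ₀, σ₀²) prior on μ is conjugate. Posterior precision = 1/σ₀² + n/σ²; posterior mean is the precision-weighted average of μ₀ and x̄.
σ₀² = 9.91² = 98.2081, σ² = 2.23² = 4.9729; σ² + n·σ₀² = 4.9729 + 14·98.2081 = 1379.8863.
Posterior precision = 1/σ₀² + n/σ² = 1/98.2081 + 14/4.9729 = (σ² + n·σ₀²)/(σ₀²σ²) = 1379.8863/(98.2081·4.9729); posterior variance σₙ² = σ₀²σ²/(σ² + n·σ₀²) = 98.2081·4.9729/1379.8863 = 0.353927.
Posterior SD = √σₙ² = √(98.2081·4.9729/1379.8863) = 0.5949.

0.5949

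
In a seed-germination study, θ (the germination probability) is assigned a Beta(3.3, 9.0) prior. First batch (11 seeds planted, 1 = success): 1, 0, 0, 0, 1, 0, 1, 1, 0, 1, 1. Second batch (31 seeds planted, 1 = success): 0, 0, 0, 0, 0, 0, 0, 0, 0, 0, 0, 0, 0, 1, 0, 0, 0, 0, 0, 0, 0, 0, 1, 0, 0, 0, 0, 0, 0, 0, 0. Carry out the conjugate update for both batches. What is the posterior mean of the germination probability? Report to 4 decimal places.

The Beta prior is conjugate to a Binomial/Bernoulli likelihood; the update adds successes to α and failures to β.
After batch 1: Beta(3.3+6, 9.0+5) = Beta(9.3, 14.0).
After batch 2: Beta(9.3+2, 14.0+29) = Beta(11.3, 43.0).
Posterior mean = α/(α+β) = 11.3/54.3 = 0.2081.

0.2081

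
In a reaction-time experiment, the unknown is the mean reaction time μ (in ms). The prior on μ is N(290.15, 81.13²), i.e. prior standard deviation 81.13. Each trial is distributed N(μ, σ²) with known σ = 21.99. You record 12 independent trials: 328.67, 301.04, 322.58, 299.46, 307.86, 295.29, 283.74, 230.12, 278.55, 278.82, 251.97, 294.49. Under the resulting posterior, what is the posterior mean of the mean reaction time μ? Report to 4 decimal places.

289.3872

For Normal data with known variance σ², a Normal(μ₀, σ₀²) prior on μ is conjugate. Posterior precision = 1/σ₀² + n/σ²; posterior mean is the precision-weighted average of μ₀ and x̄.
Σxᵢ = 328.67 + 301.04 + 322.58 + 299.46 + 307.86 + 295.29 + 283.74 + 230.12 + 278.55 + 278.82 + 251.97 + 294.49 = 3472.59, so n·x̄ = 3472.59.
σ₀² = 81.13² = 6582.0769, σ² = 21.99² = 483.5601; σ² + n·σ₀² = 483.5601 + 12·6582.0769 = 79468.4829.
Posterior mean = (μ₀/σ₀² + n·x̄/σ²)/(1/σ₀² + n/σ²) = (σ²·μ₀ + σ₀²·n·x̄)/(σ² + n·σ₀²) = (483.5601·290.15 + 6582.0769·3472.59)/79468.4829 = 22997159.385186/79468.4829 = 289.3872.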